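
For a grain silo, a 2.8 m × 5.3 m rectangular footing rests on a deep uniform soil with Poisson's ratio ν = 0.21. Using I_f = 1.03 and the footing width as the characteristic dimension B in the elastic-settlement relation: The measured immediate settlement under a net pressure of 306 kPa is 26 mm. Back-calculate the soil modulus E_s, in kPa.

S_e = q·B·(1−ν²)/E_s · I_f  ⇒  E_s = q·B·(1−ν²)·I_f / S_e.
E_s = 306 × 2.8 × 0.9559 × 1.03 / 0.026 = 32450 kPa

E_s ≈ 32400 kPa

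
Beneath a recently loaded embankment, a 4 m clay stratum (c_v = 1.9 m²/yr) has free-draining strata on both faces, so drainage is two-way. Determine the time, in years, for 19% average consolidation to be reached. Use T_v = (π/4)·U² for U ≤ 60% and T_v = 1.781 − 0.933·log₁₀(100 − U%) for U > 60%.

t ≈ 0.0597 years

Drainage path length: H_d = H/2 = 2 m (double drainage).
U ≤ 60%: T_v = (π/4)·U² = (π/4)×0.19² = 0.028353.
t = T_v·H_d²/c_v = 0.028353×2²/1.9 = 0.05969 years.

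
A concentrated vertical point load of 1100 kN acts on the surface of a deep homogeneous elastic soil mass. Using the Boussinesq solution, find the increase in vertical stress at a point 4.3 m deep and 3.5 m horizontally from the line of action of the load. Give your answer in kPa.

Δσ_z ≈ 7.97 kPa

Boussinesq vertical stress below a point load on an elastic half-space:
Δσ_z = 3P/(2πz²) · [1 + (r/z)²]^(−5/2)
r/z = 3.5/4.3 = 0.81395; [1+(r/z)²]^(−5/2) = 0.2806.
Δσ_z = 3×1100/(2π×4.3²) × 0.2806 = 28.405 × 0.2806 = 7.97 kPa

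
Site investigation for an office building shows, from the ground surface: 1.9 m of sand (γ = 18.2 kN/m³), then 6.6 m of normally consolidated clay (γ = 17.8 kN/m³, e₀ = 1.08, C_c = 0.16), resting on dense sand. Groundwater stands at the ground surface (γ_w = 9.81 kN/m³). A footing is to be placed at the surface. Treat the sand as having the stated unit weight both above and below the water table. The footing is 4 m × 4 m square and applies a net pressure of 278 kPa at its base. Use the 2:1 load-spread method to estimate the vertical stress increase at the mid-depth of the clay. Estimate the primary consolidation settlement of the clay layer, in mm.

Mid-depth of clay below the ground surface: z = 1.9 + 6.6/2 = 5.2 m.
Total vertical stress at mid-clay: σ_v = 18.2×1.9 + 17.8×3.3 = 93.32 kPa.
Pore pressure: u = 9.81×(5.2 − 0) = 51.012 kPa.
Initial effective stress: σ'_0 = σ_v − u = 93.32 − 51.012 = 42.308 kPa.
Stress increase at mid-clay by the 2:1 spreading method:
Δσ = qBL/((B+z)(L+z)) = 278×4×4/((4+5.2)(4+5.2)) = 52.552 kPa
Final effective stress: σ'_f = σ'_0 + Δσ = 42.308 + 52.552 = 94.86 kPa.
Normally consolidated clay, so the full stress increment lies on the virgin compression line:
S_c = C_c·H/(1+e₀)·log₁₀(σ'_f/σ'_0) = 0.16×6.6/(1+1.08)×log₁₀(94.86/42.308)
    = 0.50769 × 0.35066 = 0.178 m

S_c ≈ 178 mm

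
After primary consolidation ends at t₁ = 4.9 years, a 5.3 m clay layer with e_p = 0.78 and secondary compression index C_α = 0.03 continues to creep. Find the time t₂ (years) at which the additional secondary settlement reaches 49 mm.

S_s = C_α·H/(1+e_p)·log₁₀(t₂/t₁) ⇒ log₁₀(t₂/t₁) = S_s·(1+e_p)/(C_α·H).
log₁₀(t₂/t₁) = 0.049 × (1+0.78) / (0.03×5.3) = 0.5486
t₂ = t₁ × 10^0.5486 = 4.9 × 3.536 = 17.33 years

t₂ ≈ 17.3 years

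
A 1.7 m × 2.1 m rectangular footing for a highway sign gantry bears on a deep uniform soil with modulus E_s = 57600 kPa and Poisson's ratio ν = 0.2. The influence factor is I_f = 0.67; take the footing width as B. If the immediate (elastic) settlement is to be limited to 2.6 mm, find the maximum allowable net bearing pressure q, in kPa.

S_e = q·B·(1−ν²)/E_s · I_f  ⇒  q = S_e·E_s / (B·(1−ν²)·I_f).
q = 0.0026 × 57600 / (1.7 × 0.96 × 0.67) = 137 kPa

q ≈ 137 kPa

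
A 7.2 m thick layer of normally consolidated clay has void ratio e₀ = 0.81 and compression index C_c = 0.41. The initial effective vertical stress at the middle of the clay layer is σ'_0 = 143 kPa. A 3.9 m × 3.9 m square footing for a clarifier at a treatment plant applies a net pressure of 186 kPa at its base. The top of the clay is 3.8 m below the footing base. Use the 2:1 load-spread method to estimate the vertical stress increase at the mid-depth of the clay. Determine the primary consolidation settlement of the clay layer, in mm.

S_c ≈ 102 mm

Mid-depth of clay below the footing base: z = 3.8 + 7.2/2 = 7.4 m.
Stress increase at mid-clay by the 2:1 spreading method:
Δσ = qBL/((B+z)(L+z)) = 186×3.9×3.9/((3.9+7.4)(3.9+7.4)) = 22.156 kPa
Final effective stress: σ'_f = σ'_0 + Δσ = 143 + 22.156 = 165.16 kPa.
Normally consolidated clay, so the full stress increment lies on the virgin compression line:
S_c = C_c·H/(1+e₀)·log₁₀(σ'_f/σ'_0) = 0.41×7.2/(1+0.81)×log₁₀(165.16/143)
    = 1.6309 × 0.062569 = 0.102 m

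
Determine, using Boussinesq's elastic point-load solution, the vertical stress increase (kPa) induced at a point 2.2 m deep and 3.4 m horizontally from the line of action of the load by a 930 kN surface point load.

Boussinesq vertical stress below a point load on an elastic half-space:
Δσ_z = 3P/(2πz²) · [1 + (r/z)²]^(−5/2)
r/z = 3.4/2.2 = 1.5455; [1+(r/z)²]^(−5/2) = 0.047316.
Δσ_z = 3×930/(2π×2.2²) × 0.047316 = 91.744 × 0.047316 = 4.341 kPa

Δσ_z ≈ 4.34 kPa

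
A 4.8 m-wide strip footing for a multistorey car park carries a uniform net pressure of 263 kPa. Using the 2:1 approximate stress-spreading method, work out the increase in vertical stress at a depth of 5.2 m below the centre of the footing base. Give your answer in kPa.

Δσ_z ≈ 126 kPa

By the 2:1 method the load spreads at 1 horizontal : 2 vertical, so at depth z the loaded area has grown by z in each plan dimension:
Δσ = qB/(B+z) = 263×4.8/(4.8+5.2) = 126.24 kPa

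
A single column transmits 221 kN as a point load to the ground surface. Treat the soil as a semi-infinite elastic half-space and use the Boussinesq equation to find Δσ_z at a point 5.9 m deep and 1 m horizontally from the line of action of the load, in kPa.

Boussinesq vertical stress below a point load on an elastic half-space:
Δσ_z = 3P/(2πz²) · [1 + (r/z)²]^(−5/2)
r/z = 1/5.9 = 0.16949; [1+(r/z)²]^(−5/2) = 0.93164.
Δσ_z = 3×221/(2π×5.9²) × 0.93164 = 3.0313 × 0.93164 = 2.824 kPa

Δσ_z ≈ 2.82 kPa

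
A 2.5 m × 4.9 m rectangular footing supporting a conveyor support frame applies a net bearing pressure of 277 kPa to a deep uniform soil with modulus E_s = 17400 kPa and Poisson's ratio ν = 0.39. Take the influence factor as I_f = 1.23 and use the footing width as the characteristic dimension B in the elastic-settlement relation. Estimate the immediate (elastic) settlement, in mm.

S_e ≈ 41.5 mm

Immediate (elastic) settlement: S_e = q·B·(1−ν²)/E_s · I_f.
S_e = 277 × 2.5 × (1 − 0.39²) / 17400 × 1.23
    = 277 × 2.5 × 0.8479 / 17400 × 1.23
    = 0.04151 m = 41.51 mm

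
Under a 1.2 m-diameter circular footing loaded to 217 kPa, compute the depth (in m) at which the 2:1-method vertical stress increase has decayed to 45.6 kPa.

2:1 spreading — at depth z the loaded area has grown by z in each plan dimension:
qD²/(D+z)² = Δσ_z ⇒ z = D(√(q/Δσ_z) − 1) = 1.2×(√(217/45.6) − 1) = 1.418 m

z ≈ 1.42 m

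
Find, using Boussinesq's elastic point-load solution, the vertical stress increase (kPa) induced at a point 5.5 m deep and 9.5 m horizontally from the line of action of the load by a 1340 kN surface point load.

Boussinesq vertical stress below a point load on an elastic half-space:
Δσ_z = 3P/(2πz²) · [1 + (r/z)²]^(−5/2)
r/z = 9.5/5.5 = 1.7273; [1+(r/z)²]^(−5/2) = 0.031575.
Δσ_z = 3×1340/(2π×5.5²) × 0.031575 = 21.151 × 0.031575 = 0.6678 kPa

Δσ_z ≈ 0.668 kPa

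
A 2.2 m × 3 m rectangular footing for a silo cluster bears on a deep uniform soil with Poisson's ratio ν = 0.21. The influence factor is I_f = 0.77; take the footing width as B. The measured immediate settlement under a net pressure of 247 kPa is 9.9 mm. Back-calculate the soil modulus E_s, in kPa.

S_e = q·B·(1−ν²)/E_s · I_f  ⇒  E_s = q·B·(1−ν²)·I_f / S_e.
E_s = 247 × 2.2 × 0.9559 × 0.77 / 0.0099 = 40400 kPa

E_s ≈ 40400 kPa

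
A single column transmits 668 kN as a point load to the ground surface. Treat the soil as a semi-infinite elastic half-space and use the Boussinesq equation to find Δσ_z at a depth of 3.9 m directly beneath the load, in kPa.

Boussinesq vertical stress below a point load on an elastic half-space:
Δσ_z = 3P/(2πz²) · [1 + (r/z)²]^(−5/2)
r/z = 0/3.9 = 0; [1+(r/z)²]^(−5/2) = 1.
Δσ_z = 3×668/(2π×3.9²) × 1 = 20.97 × 1 = 20.97 kPa

Δσ_z ≈ 21 kPa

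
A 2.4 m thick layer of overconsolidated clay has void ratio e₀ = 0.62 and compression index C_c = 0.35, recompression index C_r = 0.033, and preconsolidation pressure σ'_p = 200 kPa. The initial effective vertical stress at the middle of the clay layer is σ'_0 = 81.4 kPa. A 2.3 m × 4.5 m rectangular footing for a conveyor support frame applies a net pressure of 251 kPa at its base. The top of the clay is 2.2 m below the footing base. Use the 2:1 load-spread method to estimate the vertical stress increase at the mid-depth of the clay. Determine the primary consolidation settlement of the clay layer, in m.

S_c ≈ 0.0114 m

Mid-depth of clay below the footing base: z = 2.2 + 2.4/2 = 3.4 m.
Stress increase at mid-clay by the 2:1 spreading method:
Δσ = qBL/((B+z)(L+z)) = 251×2.3×4.5/((2.3+3.4)(4.5+3.4)) = 57.692 kPa
Final effective stress: σ'_f = 81.4 + 57.692 = 139.09 kPa.
σ'_f = 139.09 ≤ σ'_p = 200 kPa, so the clay remains overconsolidated and only the recompression index applies:
S_c = C_r·H/(1+e₀)·log₁₀(σ'_f/σ'_0) = 0.033×2.4/1.62×log₁₀(139.09/81.4)
    = 0.04889 × 0.23267 = 0.01138 m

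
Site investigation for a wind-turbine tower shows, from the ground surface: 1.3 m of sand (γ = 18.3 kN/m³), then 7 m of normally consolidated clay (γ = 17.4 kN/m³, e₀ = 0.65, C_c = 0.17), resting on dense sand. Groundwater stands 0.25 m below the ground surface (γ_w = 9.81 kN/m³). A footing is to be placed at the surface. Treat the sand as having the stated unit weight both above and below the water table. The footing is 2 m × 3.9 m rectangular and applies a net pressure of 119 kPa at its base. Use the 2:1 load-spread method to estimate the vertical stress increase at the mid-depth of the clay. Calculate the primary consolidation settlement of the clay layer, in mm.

S_c ≈ 104 mm

Mid-depth of clay below the ground surface: z = 1.3 + 7/2 = 4.8 m.
Total vertical stress at mid-clay: σ_v = 18.3×1.3 + 17.4×3.5 = 84.69 kPa.
Pore pressure: u = 9.81×(4.8 − 0.25) = 44.636 kPa.
Initial effective stress: σ'_0 = σ_v − u = 84.69 − 44.636 = 40.054 kPa.
Stress increase at mid-clay by the 2:1 spreading method:
Δσ = qBL/((B+z)(L+z)) = 119×2×3.9/((2+4.8)(3.9+4.8)) = 15.69 kPa
Final effective stress: σ'_f = σ'_0 + Δσ = 40.054 + 15.69 = 55.744 kPa.
Normally consolidated clay, so the full stress increment lies on the virgin compression line:
S_c = C_c·H/(1+e₀)·log₁₀(σ'_f/σ'_0) = 0.17×7/(1+0.65)×log₁₀(55.744/40.054)
    = 0.72121 × 0.14355 = 0.1035 m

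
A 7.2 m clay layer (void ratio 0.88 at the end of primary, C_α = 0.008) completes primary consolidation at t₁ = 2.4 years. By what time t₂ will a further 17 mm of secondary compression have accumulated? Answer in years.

t₂ ≈ 8.61 years

S_s = C_α·H/(1+e_p)·log₁₀(t₂/t₁) ⇒ log₁₀(t₂/t₁) = S_s·(1+e_p)/(C_α·H).
log₁₀(t₂/t₁) = 0.017 × (1+0.88) / (0.008×7.2) = 0.5549
t₂ = t₁ × 10^0.5549 = 2.4 × 3.588 = 8.611 years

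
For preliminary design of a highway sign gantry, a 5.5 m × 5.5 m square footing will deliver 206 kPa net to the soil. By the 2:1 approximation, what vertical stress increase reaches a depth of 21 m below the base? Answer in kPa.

Δσ_z ≈ 8.87 kPa

By the 2:1 method the load spreads at 1 horizontal : 2 vertical, so at depth z the loaded area has grown by z in each plan dimension:
Δσ = qBL/((B+z)(L+z)) = 206×5.5×5.5/((5.5+21)(5.5+21)) = 8.8736 kPa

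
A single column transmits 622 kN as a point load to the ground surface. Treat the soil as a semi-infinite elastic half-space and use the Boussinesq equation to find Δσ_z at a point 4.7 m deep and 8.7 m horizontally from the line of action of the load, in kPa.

Δσ_z ≈ 0.326 kPa

Boussinesq vertical stress below a point load on an elastic half-space:
Δσ_z = 3P/(2πz²) · [1 + (r/z)²]^(−5/2)
r/z = 8.7/4.7 = 1.8511; [1+(r/z)²]^(−5/2) = 0.024259.
Δσ_z = 3×622/(2π×4.7²) × 0.024259 = 13.444 × 0.024259 = 0.3261 kPa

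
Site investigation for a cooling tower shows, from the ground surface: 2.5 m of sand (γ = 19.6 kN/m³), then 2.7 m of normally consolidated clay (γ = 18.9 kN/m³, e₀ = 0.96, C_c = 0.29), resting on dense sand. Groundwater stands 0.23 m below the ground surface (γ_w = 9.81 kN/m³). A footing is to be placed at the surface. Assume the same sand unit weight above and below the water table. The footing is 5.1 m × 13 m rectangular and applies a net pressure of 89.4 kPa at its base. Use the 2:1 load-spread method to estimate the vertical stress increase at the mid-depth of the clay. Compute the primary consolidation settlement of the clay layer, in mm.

S_c ≈ 121 mm

Mid-depth of clay below the ground surface: z = 2.5 + 2.7/2 = 3.85 m.
Total vertical stress at mid-clay: σ_v = 19.6×2.5 + 18.9×1.35 = 74.515 kPa.
Pore pressure: u = 9.81×(3.85 − 0.23) = 35.512 kPa.
Initial effective stress: σ'_0 = σ_v − u = 74.515 − 35.512 = 39.003 kPa.
Stress increase at mid-clay by the 2:1 spreading method:
Δσ = qBL/((B+z)(L+z)) = 89.4×5.1×13/((5.1+3.85)(13+3.85)) = 39.303 kPa
Final effective stress: σ'_f = σ'_0 + Δσ = 39.003 + 39.303 = 78.306 kPa.
Normally consolidated clay, so the full stress increment lies on the virgin compression line:
S_c = C_c·H/(1+e₀)·log₁₀(σ'_f/σ'_0) = 0.29×2.7/(1+0.96)×log₁₀(78.306/39.003)
    = 0.39949 × 0.3027 = 0.1209 m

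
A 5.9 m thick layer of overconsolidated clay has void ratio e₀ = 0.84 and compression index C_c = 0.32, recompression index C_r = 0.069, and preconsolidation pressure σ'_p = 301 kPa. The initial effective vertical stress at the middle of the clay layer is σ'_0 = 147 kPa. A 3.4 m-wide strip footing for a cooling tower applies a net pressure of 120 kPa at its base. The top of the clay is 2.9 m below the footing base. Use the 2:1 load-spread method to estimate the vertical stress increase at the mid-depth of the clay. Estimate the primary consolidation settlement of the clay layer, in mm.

Mid-depth of clay below the footing base: z = 2.9 + 5.9/2 = 5.85 m.
Stress increase at mid-clay by the 2:1 spreading method:
Δσ = qB/(B+z) = 120×3.4/(3.4+5.85) = 44.108 kPa
Final effective stress: σ'_f = 147 + 44.108 = 191.11 kPa.
σ'_f = 191.11 ≤ σ'_p = 301 kPa, so the clay remains overconsolidated and only the recompression index applies:
S_c = C_r·H/(1+e₀)·log₁₀(σ'_f/σ'_0) = 0.069×5.9/1.84×log₁₀(191.11/147)
    = 0.22125 × 0.11397 = 0.02522 m

S_c ≈ 25.2 mm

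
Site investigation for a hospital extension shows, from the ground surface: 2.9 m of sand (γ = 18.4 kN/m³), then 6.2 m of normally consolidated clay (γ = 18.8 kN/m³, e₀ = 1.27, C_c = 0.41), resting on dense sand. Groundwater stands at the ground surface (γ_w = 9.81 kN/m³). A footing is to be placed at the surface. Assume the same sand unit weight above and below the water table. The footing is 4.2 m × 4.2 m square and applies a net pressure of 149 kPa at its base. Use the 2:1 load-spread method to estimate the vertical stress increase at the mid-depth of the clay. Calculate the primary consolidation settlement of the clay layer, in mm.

Mid-depth of clay below the ground surface: z = 2.9 + 6.2/2 = 6 m.
Total vertical stress at mid-clay: σ_v = 18.4×2.9 + 18.8×3.1 = 111.64 kPa.
Pore pressure: u = 9.81×(6 − 0) = 58.86 kPa.
Initial effective stress: σ'_0 = σ_v − u = 111.64 − 58.86 = 52.78 kPa.
Stress increase at mid-clay by the 2:1 spreading method:
Δσ = qBL/((B+z)(L+z)) = 149×4.2×4.2/((4.2+6)(4.2+6)) = 25.263 kPa
Final effective stress: σ'_f = σ'_0 + Δσ = 52.78 + 25.263 = 78.043 kPa.
Normally consolidated clay, so the full stress increment lies on the virgin compression line:
S_c = C_c·H/(1+e₀)·log₁₀(σ'_f/σ'_0) = 0.41×6.2/(1+1.27)×log₁₀(78.043/52.78)
    = 1.1198 × 0.16986 = 0.1902 m

S_c ≈ 190 mm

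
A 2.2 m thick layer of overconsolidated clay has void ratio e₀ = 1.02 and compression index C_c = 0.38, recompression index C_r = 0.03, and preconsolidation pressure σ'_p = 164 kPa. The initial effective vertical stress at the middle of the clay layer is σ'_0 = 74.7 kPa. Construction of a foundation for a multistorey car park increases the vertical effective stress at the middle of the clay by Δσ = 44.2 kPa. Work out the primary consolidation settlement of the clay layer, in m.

Final effective stress: σ'_f = 74.7 + 44.2 = 118.9 kPa.
σ'_f = 118.9 ≤ σ'_p = 164 kPa, so the clay remains overconsolidated and only the recompression index applies:
S_c = C_r·H/(1+e₀)·log₁₀(σ'_f/σ'_0) = 0.03×2.2/2.02×log₁₀(118.9/74.7)
    = 0.032673 × 0.20186 = 0.006595 m

S_c ≈ 0.0066 m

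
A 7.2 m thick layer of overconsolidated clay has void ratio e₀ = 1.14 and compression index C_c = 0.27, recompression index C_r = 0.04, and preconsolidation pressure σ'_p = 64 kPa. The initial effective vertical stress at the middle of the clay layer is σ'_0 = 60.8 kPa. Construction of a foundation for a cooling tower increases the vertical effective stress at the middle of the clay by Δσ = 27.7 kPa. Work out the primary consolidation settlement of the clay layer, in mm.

S_c ≈ 131 mm

Final effective stress: σ'_f = 60.8 + 27.7 = 88.5 kPa.
σ'_f = 88.5 > σ'_p = 64 kPa, so the stress path crosses the preconsolidation pressure — recompression up to σ'_p, then virgin compression beyond:
S_c = H/(1+e₀)·[C_r·log₁₀(σ'_p/σ'_0) + C_c·log₁₀(σ'_f/σ'_p)]
    = 7.2/2.14 × [0.04×log₁₀(64/60.8) + 0.27×log₁₀(88.5/64)]
    = 3.3645 × [0.00089106 + 0.038006] = 0.1309 m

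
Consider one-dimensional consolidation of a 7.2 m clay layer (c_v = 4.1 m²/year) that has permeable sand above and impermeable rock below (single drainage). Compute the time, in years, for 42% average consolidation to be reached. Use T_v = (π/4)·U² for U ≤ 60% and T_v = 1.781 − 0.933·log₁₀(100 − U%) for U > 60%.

Drainage path length: H_d = H = 7.2 m (single drainage).
U ≤ 60%: T_v = (π/4)·U² = (π/4)×0.42² = 0.13854.
t = T_v·H_d²/c_v = 0.13854×7.2²/4.1 = 1.752 years.

t ≈ 1.75 years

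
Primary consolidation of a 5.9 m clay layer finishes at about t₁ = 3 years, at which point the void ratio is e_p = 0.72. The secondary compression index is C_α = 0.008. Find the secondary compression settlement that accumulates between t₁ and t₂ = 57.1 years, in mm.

Secondary compression: S_s = C_α·H/(1+e_p)·log₁₀(t₂/t₁)
S_s = 0.008×5.9/(1+0.72)×log₁₀(57.1/3)
    = 0.02744 × 1.28 = 0.03511 m

S_s ≈ 35.1 mm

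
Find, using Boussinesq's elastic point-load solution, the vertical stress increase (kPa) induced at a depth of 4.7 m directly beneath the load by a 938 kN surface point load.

Boussinesq vertical stress below a point load on an elastic half-space:
Δσ_z = 3P/(2πz²) · [1 + (r/z)²]^(−5/2)
r/z = 0/4.7 = 0; [1+(r/z)²]^(−5/2) = 1.
Δσ_z = 3×938/(2π×4.7²) × 1 = 20.274 × 1 = 20.27 kPa

Δσ_z ≈ 20.3 kPa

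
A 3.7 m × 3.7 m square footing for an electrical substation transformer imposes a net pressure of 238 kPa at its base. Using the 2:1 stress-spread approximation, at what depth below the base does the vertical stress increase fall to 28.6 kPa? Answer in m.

2:1 spreading — at depth z the loaded area has grown by z in each plan dimension:
qB²/(B+z)² = Δσ_z ⇒ z = B(√(q/Δσ_z) − 1) = 3.7×(√(238/28.6) − 1) = 6.974 m

z ≈ 6.97 m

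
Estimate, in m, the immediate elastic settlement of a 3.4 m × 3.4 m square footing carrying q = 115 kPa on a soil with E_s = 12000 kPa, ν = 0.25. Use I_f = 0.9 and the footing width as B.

S_e ≈ 0.0275 m

Immediate (elastic) settlement: S_e = q·B·(1−ν²)/E_s · I_f.
S_e = 115 × 3.4 × (1 − 0.25²) / 12000 × 0.9
    = 115 × 3.4 × 0.9375 / 12000 × 0.9
    = 0.02749 m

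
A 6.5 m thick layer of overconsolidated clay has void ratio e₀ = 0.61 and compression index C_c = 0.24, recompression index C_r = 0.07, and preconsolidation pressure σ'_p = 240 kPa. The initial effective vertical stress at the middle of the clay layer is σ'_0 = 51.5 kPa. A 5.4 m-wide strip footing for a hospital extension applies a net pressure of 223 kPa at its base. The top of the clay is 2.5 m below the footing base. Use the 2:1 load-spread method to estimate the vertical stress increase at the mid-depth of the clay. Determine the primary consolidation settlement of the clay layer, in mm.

Mid-depth of clay below the footing base: z = 2.5 + 6.5/2 = 5.75 m.
Stress increase at mid-clay by the 2:1 spreading method:
Δσ = qB/(B+z) = 223×5.4/(5.4+5.75) = 108 kPa
Final effective stress: σ'_f = 51.5 + 108 = 159.5 kPa.
σ'_f = 159.5 ≤ σ'_p = 240 kPa, so the clay remains overconsolidated and only the recompression index applies:
S_c = C_r·H/(1+e₀)·log₁₀(σ'_f/σ'_0) = 0.07×6.5/1.61×log₁₀(159.5/51.5)
    = 0.28261 × 0.49095 = 0.1387 m

S_c ≈ 139 mm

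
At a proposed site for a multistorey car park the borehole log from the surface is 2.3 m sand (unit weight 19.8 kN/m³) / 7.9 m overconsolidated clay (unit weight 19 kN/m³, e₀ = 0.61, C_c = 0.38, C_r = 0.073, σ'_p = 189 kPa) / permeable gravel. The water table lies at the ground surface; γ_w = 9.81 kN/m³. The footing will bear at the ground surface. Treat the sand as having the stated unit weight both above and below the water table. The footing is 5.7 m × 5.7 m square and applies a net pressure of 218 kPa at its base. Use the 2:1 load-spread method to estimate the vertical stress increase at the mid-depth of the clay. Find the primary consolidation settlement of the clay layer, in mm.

S_c ≈ 94.6 mm

Mid-depth of clay below the ground surface: z = 2.3 + 7.9/2 = 6.25 m.
Total vertical stress at mid-clay: σ_v = 19.8×2.3 + 19×3.95 = 120.59 kPa.
Pore pressure: u = 9.81×(6.25 − 0) = 61.312 kPa.
Initial effective stress: σ'_0 = σ_v − u = 120.59 − 61.312 = 59.278 kPa.
Stress increase at mid-clay by the 2:1 spreading method:
Δσ = qBL/((B+z)(L+z)) = 218×5.7×5.7/((5.7+6.25)(5.7+6.25)) = 49.599 kPa
Final effective stress: σ'_f = 59.278 + 49.599 = 108.88 kPa.
σ'_f = 108.88 ≤ σ'_p = 189 kPa, so the clay remains overconsolidated and only the recompression index applies:
S_c = C_r·H/(1+e₀)·log₁₀(σ'_f/σ'_0) = 0.073×7.9/1.61×log₁₀(108.88/59.278)
    = 0.3582 × 0.26405 = 0.09458 m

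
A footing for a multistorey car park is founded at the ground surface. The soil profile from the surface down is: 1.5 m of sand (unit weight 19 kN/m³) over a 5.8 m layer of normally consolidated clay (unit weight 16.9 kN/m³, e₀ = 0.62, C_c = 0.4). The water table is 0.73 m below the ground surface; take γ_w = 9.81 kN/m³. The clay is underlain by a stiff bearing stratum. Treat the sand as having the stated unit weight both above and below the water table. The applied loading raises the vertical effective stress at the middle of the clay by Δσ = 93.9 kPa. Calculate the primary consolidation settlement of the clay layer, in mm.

Mid-depth of clay below the ground surface: z = 1.5 + 5.8/2 = 4.4 m.
Total vertical stress at mid-clay: σ_v = 19×1.5 + 16.9×2.9 = 77.51 kPa.
Pore pressure: u = 9.81×(4.4 − 0.73) = 36.003 kPa.
Initial effective stress: σ'_0 = σ_v − u = 77.51 − 36.003 = 41.507 kPa.
Final effective stress: σ'_f = σ'_0 + Δσ = 41.507 + 93.9 = 135.41 kPa.
Normally consolidated clay, so the full stress increment lies on the virgin compression line:
S_c = C_c·H/(1+e₀)·log₁₀(σ'_f/σ'_0) = 0.4×5.8/(1+0.62)×log₁₀(135.41/41.507)
    = 1.4321 × 0.51353 = 0.7354 m

S_c ≈ 735 mm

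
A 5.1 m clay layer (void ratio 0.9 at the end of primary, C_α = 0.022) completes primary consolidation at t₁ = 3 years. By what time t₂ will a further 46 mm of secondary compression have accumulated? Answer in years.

S_s = C_α·H/(1+e_p)·log₁₀(t₂/t₁) ⇒ log₁₀(t₂/t₁) = S_s·(1+e_p)/(C_α·H).
log₁₀(t₂/t₁) = 0.046 × (1+0.9) / (0.022×5.1) = 0.779
t₂ = t₁ × 10^0.779 = 3 × 6.011 = 18.03 years

t₂ ≈ 18 years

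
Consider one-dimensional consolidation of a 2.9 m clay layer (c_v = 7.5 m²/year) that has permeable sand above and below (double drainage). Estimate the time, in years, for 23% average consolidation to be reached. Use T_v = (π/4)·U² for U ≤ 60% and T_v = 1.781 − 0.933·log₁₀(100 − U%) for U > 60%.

Drainage path length: H_d = H/2 = 1.45 m (double drainage).
U ≤ 60%: T_v = (π/4)·U² = (π/4)×0.23² = 0.041548.
t = T_v·H_d²/c_v = 0.041548×1.45²/7.5 = 0.01165 years.

t ≈ 0.0116 years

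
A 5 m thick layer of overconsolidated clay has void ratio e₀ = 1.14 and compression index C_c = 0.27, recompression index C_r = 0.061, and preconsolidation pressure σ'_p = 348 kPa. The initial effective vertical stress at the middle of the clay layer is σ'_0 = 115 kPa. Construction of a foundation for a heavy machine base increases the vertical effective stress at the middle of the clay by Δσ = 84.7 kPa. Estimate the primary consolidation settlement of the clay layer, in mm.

Final effective stress: σ'_f = 115 + 84.7 = 199.7 kPa.
σ'_f = 199.7 ≤ σ'_p = 348 kPa, so the clay remains overconsolidated and only the recompression index applies:
S_c = C_r·H/(1+e₀)·log₁₀(σ'_f/σ'_0) = 0.061×5/2.14×log₁₀(199.7/115)
    = 0.14252 × 0.23968 = 0.03416 m

S_c ≈ 34.2 mm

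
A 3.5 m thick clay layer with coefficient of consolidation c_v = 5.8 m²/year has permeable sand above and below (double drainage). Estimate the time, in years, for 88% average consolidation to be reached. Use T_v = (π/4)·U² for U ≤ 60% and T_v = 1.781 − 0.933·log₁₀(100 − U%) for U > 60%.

t ≈ 0.409 years

Drainage path length: H_d = H/2 = 1.75 m (double drainage).
U > 60%: T_v = 1.781 − 0.933·log₁₀(100 − 88) = 0.77412.
t = T_v·H_d²/c_v = 0.77412×1.75²/5.8 = 0.4087 years.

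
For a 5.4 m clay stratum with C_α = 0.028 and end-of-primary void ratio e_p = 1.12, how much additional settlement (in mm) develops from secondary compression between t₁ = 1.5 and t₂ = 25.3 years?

S_s ≈ 87.5 mm

Secondary compression: S_s = C_α·H/(1+e_p)·log₁₀(t₂/t₁)
S_s = 0.028×5.4/(1+1.12)×log₁₀(25.3/1.5)
    = 0.07132 × 1.227 = 0.08751 m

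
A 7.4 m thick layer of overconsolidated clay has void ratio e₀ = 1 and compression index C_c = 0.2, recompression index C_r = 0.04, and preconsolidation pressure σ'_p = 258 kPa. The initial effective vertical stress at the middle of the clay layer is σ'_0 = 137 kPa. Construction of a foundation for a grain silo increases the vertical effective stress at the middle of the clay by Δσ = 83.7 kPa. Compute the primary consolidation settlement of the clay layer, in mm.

S_c ≈ 30.6 mm

Final effective stress: σ'_f = 137 + 83.7 = 220.7 kPa.
σ'_f = 220.7 ≤ σ'_p = 258 kPa, so the clay remains overconsolidated and only the recompression index applies:
S_c = C_r·H/(1+e₀)·log₁₀(σ'_f/σ'_0) = 0.04×7.4/2×log₁₀(220.7/137)
    = 0.148 × 0.20708 = 0.03065 m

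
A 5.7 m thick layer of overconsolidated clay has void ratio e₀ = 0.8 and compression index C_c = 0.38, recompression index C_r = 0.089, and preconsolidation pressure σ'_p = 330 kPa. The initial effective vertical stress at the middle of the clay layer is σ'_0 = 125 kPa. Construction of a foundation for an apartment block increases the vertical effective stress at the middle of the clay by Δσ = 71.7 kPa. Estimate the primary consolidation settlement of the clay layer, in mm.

S_c ≈ 55.5 mm

Final effective stress: σ'_f = 125 + 71.7 = 196.7 kPa.
σ'_f = 196.7 ≤ σ'_p = 330 kPa, so the clay remains overconsolidated and only the recompression index applies:
S_c = C_r·H/(1+e₀)·log₁₀(σ'_f/σ'_0) = 0.089×5.7/1.8×log₁₀(196.7/125)
    = 0.28184 × 0.19689 = 0.05549 m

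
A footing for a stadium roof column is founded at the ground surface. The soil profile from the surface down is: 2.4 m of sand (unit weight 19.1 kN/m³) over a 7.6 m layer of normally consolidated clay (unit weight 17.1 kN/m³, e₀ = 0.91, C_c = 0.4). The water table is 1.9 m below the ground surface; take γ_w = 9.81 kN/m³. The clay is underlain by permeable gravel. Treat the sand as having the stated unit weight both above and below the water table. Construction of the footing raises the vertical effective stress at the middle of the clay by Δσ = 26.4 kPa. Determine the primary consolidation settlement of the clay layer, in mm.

Mid-depth of clay below the ground surface: z = 2.4 + 7.6/2 = 6.2 m.
Total vertical stress at mid-clay: σ_v = 19.1×2.4 + 17.1×3.8 = 110.82 kPa.
Pore pressure: u = 9.81×(6.2 − 1.9) = 42.183 kPa.
Initial effective stress: σ'_0 = σ_v − u = 110.82 − 42.183 = 68.637 kPa.
Final effective stress: σ'_f = σ'_0 + Δσ = 68.637 + 26.4 = 95.037 kPa.
Normally consolidated clay, so the full stress increment lies on the virgin compression line:
S_c = C_c·H/(1+e₀)·log₁₀(σ'_f/σ'_0) = 0.4×7.6/(1+0.91)×log₁₀(95.037/68.637)
    = 1.5916 × 0.14133 = 0.2249 m

S_c ≈ 225 mm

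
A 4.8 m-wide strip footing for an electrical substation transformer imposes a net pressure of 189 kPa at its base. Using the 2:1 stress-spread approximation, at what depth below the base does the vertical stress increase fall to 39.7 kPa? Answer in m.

z ≈ 18.1 m

2:1 spreading — at depth z the loaded area has grown by z in each plan dimension:
qB/(B+z) = Δσ_z ⇒ z = qB/Δσ_z − B = 189×4.8/39.7 − 4.8 = 18.05 m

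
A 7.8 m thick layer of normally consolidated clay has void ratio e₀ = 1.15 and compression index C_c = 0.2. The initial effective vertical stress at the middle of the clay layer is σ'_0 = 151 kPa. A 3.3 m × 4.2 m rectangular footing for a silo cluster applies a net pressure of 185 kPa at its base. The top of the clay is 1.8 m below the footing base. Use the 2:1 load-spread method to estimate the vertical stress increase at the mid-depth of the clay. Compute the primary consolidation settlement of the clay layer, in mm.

S_c ≈ 55 mm

Mid-depth of clay below the footing base: z = 1.8 + 7.8/2 = 5.7 m.
Stress increase at mid-clay by the 2:1 spreading method:
Δσ = qBL/((B+z)(L+z)) = 185×3.3×4.2/((3.3+5.7)(4.2+5.7)) = 28.778 kPa
Final effective stress: σ'_f = σ'_0 + Δσ = 151 + 28.778 = 179.78 kPa.
Normally consolidated clay, so the full stress increment lies on the virgin compression line:
S_c = C_c·H/(1+e₀)·log₁₀(σ'_f/σ'_0) = 0.2×7.8/(1+1.15)×log₁₀(179.78/151)
    = 0.72558 × 0.075764 = 0.05497 m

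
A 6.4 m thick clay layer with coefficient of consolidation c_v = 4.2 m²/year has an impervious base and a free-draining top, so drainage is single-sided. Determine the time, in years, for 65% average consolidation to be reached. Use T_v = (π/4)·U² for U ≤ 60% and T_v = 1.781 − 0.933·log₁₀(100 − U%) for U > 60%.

t ≈ 3.32 years

Drainage path length: H_d = H = 6.4 m (single drainage).
U > 60%: T_v = 1.781 − 0.933·log₁₀(100 − 65) = 0.34038.
t = T_v·H_d²/c_v = 0.34038×6.4²/4.2 = 3.32 years.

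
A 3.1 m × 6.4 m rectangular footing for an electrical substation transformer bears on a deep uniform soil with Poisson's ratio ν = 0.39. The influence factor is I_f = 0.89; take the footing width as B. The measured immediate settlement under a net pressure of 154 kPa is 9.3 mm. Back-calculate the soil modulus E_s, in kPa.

E_s ≈ 38700 kPa

S_e = q·B·(1−ν²)/E_s · I_f  ⇒  E_s = q·B·(1−ν²)·I_f / S_e.
E_s = 154 × 3.1 × 0.8479 × 0.89 / 0.0093 = 38740 kPa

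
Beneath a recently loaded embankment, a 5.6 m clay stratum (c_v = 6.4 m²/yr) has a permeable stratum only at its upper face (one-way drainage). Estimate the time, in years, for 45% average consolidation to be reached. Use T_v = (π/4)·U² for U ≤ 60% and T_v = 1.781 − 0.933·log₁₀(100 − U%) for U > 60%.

Drainage path length: H_d = H = 5.6 m (single drainage).
U ≤ 60%: T_v = (π/4)·U² = (π/4)×0.45² = 0.15904.
t = T_v·H_d²/c_v = 0.15904×5.6²/6.4 = 0.7793 years.

t ≈ 0.779 years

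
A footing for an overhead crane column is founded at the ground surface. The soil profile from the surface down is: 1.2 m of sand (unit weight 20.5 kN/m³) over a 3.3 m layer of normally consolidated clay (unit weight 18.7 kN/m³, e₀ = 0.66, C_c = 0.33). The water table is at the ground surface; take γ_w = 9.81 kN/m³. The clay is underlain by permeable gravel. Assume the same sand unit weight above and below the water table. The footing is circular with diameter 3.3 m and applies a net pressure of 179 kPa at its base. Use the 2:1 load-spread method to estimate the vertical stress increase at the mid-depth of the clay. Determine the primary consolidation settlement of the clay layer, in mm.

S_c ≈ 301 mm

Mid-depth of clay below the ground surface: z = 1.2 + 3.3/2 = 2.85 m.
Total vertical stress at mid-clay: σ_v = 20.5×1.2 + 18.7×1.65 = 55.455 kPa.
Pore pressure: u = 9.81×(2.85 − 0) = 27.959 kPa.
Initial effective stress: σ'_0 = σ_v − u = 55.455 − 27.959 = 27.496 kPa.
Stress increase at mid-clay by the 2:1 spreading method:
Δσ ≈ qD²/(D+z)² = 179×3.3²/(3.3+2.85)² = 51.538 kPa
Final effective stress: σ'_f = σ'_0 + Δσ = 27.496 + 51.538 = 79.034 kPa.
Normally consolidated clay, so the full stress increment lies on the virgin compression line:
S_c = C_c·H/(1+e₀)·log₁₀(σ'_f/σ'_0) = 0.33×3.3/(1+0.66)×log₁₀(79.034/27.496)
    = 0.65602 × 0.45854 = 0.3008 m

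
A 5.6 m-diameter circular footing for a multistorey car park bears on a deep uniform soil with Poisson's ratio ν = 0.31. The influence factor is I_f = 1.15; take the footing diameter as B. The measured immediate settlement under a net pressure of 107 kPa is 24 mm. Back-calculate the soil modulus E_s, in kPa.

S_e = q·B·(1−ν²)/E_s · I_f  ⇒  E_s = q·B·(1−ν²)·I_f / S_e.
E_s = 107 × 5.6 × 0.9039 × 1.15 / 0.024 = 25950 kPa

E_s ≈ 26000 kPa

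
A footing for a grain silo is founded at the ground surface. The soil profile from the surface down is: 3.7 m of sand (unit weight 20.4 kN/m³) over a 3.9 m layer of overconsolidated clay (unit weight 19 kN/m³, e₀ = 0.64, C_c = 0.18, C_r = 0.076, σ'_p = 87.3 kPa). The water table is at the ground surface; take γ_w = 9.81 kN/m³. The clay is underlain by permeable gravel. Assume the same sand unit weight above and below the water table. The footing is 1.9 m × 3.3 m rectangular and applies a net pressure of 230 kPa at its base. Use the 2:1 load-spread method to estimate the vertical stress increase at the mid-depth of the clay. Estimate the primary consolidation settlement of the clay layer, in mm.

S_c ≈ 24.9 mm

Mid-depth of clay below the ground surface: z = 3.7 + 3.9/2 = 5.65 m.
Total vertical stress at mid-clay: σ_v = 20.4×3.7 + 19×1.95 = 112.53 kPa.
Pore pressure: u = 9.81×(5.65 − 0) = 55.427 kPa.
Initial effective stress: σ'_0 = σ_v − u = 112.53 − 55.427 = 57.103 kPa.
Stress increase at mid-clay by the 2:1 spreading method:
Δσ = qBL/((B+z)(L+z)) = 230×1.9×3.3/((1.9+5.65)(3.3+5.65)) = 21.342 kPa
Final effective stress: σ'_f = 57.103 + 21.342 = 78.445 kPa.
σ'_f = 78.445 ≤ σ'_p = 87.3 kPa, so the clay remains overconsolidated and only the recompression index applies:
S_c = C_r·H/(1+e₀)·log₁₀(σ'_f/σ'_0) = 0.076×3.9/1.64×log₁₀(78.445/57.103)
    = 0.18073 × 0.13791 = 0.02492 m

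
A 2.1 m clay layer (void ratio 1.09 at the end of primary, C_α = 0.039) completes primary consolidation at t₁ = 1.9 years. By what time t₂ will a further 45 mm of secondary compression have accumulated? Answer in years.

t₂ ≈ 26.7 years

S_s = C_α·H/(1+e_p)·log₁₀(t₂/t₁) ⇒ log₁₀(t₂/t₁) = S_s·(1+e_p)/(C_α·H).
log₁₀(t₂/t₁) = 0.045 × (1+1.09) / (0.039×2.1) = 1.148
t₂ = t₁ × 10^1.148 = 1.9 × 14.07 = 26.74 years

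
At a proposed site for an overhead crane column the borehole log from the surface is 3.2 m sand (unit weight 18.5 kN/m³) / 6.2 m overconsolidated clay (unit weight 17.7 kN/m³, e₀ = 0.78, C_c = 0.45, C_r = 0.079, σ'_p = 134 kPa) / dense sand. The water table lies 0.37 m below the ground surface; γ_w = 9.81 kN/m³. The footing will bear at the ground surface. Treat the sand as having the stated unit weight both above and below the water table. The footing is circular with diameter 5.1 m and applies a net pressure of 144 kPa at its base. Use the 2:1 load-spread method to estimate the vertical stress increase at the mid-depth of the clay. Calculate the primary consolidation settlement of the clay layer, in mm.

Mid-depth of clay below the ground surface: z = 3.2 + 6.2/2 = 6.3 m.
Total vertical stress at mid-clay: σ_v = 18.5×3.2 + 17.7×3.1 = 114.07 kPa.
Pore pressure: u = 9.81×(6.3 − 0.37) = 58.173 kPa.
Initial effective stress: σ'_0 = σ_v − u = 114.07 − 58.173 = 55.897 kPa.
Stress increase at mid-clay by the 2:1 spreading method:
Δσ ≈ qD²/(D+z)² = 144×5.1²/(5.1+6.3)² = 28.82 kPa
Final effective stress: σ'_f = 55.897 + 28.82 = 84.717 kPa.
σ'_f = 84.717 ≤ σ'_p = 134 kPa, so the clay remains overconsolidated and only the recompression index applies:
S_c = C_r·H/(1+e₀)·log₁₀(σ'_f/σ'_0) = 0.079×6.2/1.78×log₁₀(84.717/55.897)
    = 0.27516 × 0.18058 = 0.04969 m

S_c ≈ 49.7 mm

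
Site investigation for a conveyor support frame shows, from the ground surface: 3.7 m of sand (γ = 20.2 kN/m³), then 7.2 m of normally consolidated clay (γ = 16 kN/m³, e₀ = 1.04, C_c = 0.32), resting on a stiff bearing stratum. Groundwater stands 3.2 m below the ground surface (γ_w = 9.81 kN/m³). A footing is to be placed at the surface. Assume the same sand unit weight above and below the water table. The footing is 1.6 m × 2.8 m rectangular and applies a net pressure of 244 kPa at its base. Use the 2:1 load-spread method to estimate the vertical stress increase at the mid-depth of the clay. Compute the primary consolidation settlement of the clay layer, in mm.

Mid-depth of clay below the ground surface: z = 3.7 + 7.2/2 = 7.3 m.
Total vertical stress at mid-clay: σ_v = 20.2×3.7 + 16×3.6 = 132.34 kPa.
Pore pressure: u = 9.81×(7.3 − 3.2) = 40.221 kPa.
Initial effective stress: σ'_0 = σ_v − u = 132.34 − 40.221 = 92.119 kPa.
Stress increase at mid-clay by the 2:1 spreading method:
Δσ = qBL/((B+z)(L+z)) = 244×1.6×2.8/((1.6+7.3)(2.8+7.3)) = 12.161 kPa
Final effective stress: σ'_f = σ'_0 + Δσ = 92.119 + 12.161 = 104.28 kPa.
Normally consolidated clay, so the full stress increment lies on the virgin compression line:
S_c = C_c·H/(1+e₀)·log₁₀(σ'_f/σ'_0) = 0.32×7.2/(1+1.04)×log₁₀(104.28/92.119)
    = 1.1294 × 0.053852 = 0.06082 m

S_c ≈ 60.8 mm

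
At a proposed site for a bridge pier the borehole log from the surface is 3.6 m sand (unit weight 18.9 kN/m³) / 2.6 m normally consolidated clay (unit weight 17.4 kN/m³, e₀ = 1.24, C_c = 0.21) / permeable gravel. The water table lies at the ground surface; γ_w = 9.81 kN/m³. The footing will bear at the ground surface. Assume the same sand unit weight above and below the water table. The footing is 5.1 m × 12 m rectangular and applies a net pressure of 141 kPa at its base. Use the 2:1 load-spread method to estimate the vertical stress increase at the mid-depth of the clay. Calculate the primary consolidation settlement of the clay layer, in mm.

Mid-depth of clay below the ground surface: z = 3.6 + 2.6/2 = 4.9 m.
Total vertical stress at mid-clay: σ_v = 18.9×3.6 + 17.4×1.3 = 90.66 kPa.
Pore pressure: u = 9.81×(4.9 − 0) = 48.069 kPa.
Initial effective stress: σ'_0 = σ_v − u = 90.66 − 48.069 = 42.591 kPa.
Stress increase at mid-clay by the 2:1 spreading method:
Δσ = qBL/((B+z)(L+z)) = 141×5.1×12/((5.1+4.9)(12+4.9)) = 51.06 kPa
Final effective stress: σ'_f = σ'_0 + Δσ = 42.591 + 51.06 = 93.651 kPa.
Normally consolidated clay, so the full stress increment lies on the virgin compression line:
S_c = C_c·H/(1+e₀)·log₁₀(σ'_f/σ'_0) = 0.21×2.6/(1+1.24)×log₁₀(93.651/42.591)
    = 0.24375 × 0.34219 = 0.08341 m

S_c ≈ 83.4 mm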